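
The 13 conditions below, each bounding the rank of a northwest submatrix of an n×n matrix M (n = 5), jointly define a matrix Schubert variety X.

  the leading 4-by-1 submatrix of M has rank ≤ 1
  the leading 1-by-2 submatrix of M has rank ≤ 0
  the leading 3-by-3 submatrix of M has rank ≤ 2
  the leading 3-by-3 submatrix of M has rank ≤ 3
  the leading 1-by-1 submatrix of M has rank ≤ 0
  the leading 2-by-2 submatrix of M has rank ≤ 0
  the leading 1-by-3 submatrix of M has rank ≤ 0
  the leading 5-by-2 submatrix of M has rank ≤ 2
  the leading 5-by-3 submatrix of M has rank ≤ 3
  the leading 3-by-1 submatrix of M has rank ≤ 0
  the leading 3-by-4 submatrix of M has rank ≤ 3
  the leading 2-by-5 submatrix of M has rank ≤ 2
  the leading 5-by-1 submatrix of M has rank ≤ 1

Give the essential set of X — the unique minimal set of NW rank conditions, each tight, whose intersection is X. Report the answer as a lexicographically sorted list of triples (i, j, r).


Computing R[i][j] = min implied NW-rank bound (n=5, 13 conditions):

  0 0 0 1 1
  0 0 1 2 2
  0 1 2 3 3
  1 2 3 4 4
  1 2 3 4 5

second differences of R give the permutation w = (4, 3, 2, 1, 5).

Fulton essential set (3 of the 6 Rothe cells):

[(1, 3, 0), (2, 2, 0), (3, 1, 0)]


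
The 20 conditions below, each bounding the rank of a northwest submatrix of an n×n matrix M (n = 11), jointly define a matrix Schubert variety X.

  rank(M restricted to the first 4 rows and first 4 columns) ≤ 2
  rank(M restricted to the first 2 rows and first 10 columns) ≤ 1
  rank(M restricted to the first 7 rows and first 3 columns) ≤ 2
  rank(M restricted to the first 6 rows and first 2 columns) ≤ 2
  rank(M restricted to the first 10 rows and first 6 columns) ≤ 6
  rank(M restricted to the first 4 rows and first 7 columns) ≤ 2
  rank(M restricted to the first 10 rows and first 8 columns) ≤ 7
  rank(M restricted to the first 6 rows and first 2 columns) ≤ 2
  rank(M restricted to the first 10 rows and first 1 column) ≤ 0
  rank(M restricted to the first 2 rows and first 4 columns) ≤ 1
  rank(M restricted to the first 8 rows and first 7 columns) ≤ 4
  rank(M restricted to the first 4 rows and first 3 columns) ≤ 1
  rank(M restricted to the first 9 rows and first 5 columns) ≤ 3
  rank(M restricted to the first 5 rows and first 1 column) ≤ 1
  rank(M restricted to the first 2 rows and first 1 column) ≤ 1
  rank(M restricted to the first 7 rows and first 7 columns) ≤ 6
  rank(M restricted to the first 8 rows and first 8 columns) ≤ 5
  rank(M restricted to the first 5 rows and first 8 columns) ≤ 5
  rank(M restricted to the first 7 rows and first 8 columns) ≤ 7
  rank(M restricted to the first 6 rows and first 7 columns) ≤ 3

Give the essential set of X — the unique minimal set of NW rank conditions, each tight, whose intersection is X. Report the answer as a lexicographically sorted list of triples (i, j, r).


Reconstructing r_w from the 20 given conditions:

  R[1]: 0 | 1 | 1 | 1 | 1 | 1 | 1 | 1 | 1 | 1 | 1
  R[2]: 0 | 1 | 1 | 1 | 1 | 1 | 1 | 1 | 1 | 1 | 2
  R[3]: 0 | 1 | 1 | 2 | 2 | 2 | 2 | 2 | 2 | 2 | 3
  R[4]: 0 | 1 | 1 | 2 | 2 | 2 | 2 | 3 | 3 | 3 | 4
  R[5]: 0 | 1 | 2 | 3 | 3 | 3 | 3 | 4 | 4 | 4 | 5
  R[6]: 0 | 1 | 2 | 3 | 3 | 3 | 3 | 4 | 5 | 5 | 6
  R[7]: 0 | 1 | 2 | 3 | 3 | 4 | 4 | 5 | 6 | 6 | 7
  R[8]: 0 | 1 | 2 | 3 | 3 | 4 | 4 | 5 | 6 | 7 | 8
  R[9]: 0 | 1 | 2 | 3 | 3 | 4 | 5 | 6 | 7 | 8 | 9
  R[10]: 0 | 1 | 2 | 3 | 4 | 5 | 6 | 7 | 8 | 9 | 10
  R[11]: 1 | 2 | 3 | 4 | 5 | 6 | 7 | 8 | 9 | 10 | 11

reading off 1-entries of Δ²R: w = (2, 11, 4, 8, 3, 9, 6, 10, 7, 5, 1).

Rothe diagram D(w) (30 cells), 7 SE-corners (essential conditions):

[(2, 10, 1), (4, 3, 1), (4, 7, 2), (6, 7, 3), (8, 7, 4), (9, 5, 3), (10, 1, 0)]


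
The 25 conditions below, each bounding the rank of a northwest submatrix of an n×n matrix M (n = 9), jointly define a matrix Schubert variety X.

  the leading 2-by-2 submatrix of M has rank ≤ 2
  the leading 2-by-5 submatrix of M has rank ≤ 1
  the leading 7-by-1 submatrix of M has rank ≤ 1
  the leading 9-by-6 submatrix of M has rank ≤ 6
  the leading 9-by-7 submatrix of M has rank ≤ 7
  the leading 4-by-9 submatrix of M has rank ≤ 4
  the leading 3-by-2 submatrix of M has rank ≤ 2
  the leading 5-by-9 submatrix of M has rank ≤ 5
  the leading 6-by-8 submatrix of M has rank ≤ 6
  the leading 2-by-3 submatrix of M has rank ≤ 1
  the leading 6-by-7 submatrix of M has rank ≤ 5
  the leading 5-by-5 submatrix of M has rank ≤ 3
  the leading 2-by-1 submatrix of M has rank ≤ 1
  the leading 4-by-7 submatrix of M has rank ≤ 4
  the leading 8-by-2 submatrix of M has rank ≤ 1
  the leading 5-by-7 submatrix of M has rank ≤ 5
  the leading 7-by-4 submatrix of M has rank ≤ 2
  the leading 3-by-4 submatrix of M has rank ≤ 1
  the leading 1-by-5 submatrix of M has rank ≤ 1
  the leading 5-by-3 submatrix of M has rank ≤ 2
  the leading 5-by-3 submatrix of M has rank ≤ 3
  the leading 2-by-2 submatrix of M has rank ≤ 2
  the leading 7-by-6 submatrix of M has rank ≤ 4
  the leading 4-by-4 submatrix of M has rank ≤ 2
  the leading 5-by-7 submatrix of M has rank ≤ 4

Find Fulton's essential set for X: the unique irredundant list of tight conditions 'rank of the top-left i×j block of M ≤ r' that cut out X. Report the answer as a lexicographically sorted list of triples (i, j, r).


Computing R[i][j] = min implied NW-rank bound (n=9, 25 conditions):

  1, 1, 1, 1, 1, 1, 1, 1, 1
  1, 1, 1, 1, 1, 2, 2, 2, 2
  1, 1, 1, 1, 2, 3, 3, 3, 3
  1, 1, 2, 2, 3, 4, 4, 4, 4
  1, 1, 2, 2, 3, 4, 4, 5, 5
  1, 1, 2, 2, 3, 4, 5, 6, 6
  1, 1, 2, 2, 3, 4, 5, 6, 7
  1, 1, 2, 3, 4, 5, 6, 7, 8
  1, 2, 3, 4, 5, 6, 7, 8, 9

the unique w with this rank table is (1, 6, 5, 3, 8, 7, 9, 4, 2).

Rothe diagram D(w) (16 cells), 5 SE-corners (essential conditions):

[(2, 5, 1), (3, 4, 1), (5, 7, 4), (7, 4, 2), (8, 2, 1)]


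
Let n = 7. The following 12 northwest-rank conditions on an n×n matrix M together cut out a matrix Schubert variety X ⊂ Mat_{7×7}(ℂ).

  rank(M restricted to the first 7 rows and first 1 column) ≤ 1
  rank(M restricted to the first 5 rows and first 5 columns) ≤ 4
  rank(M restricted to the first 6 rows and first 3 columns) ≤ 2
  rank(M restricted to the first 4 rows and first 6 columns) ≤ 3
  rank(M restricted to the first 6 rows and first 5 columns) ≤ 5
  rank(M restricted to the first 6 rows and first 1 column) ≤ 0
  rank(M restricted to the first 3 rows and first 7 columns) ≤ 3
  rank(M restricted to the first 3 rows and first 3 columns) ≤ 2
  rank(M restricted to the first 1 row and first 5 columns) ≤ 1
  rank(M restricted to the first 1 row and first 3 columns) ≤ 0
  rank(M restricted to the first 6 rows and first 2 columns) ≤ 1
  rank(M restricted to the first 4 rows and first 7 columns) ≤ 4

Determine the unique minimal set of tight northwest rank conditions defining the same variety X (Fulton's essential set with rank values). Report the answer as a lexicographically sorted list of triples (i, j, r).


Computing R[i][j] = min implied NW-rank bound (n=7, 12 conditions):

  i=1: 0 0 0 1 1 1 1
  i=2: 0 1 1 2 2 2 2
  i=3: 0 1 2 3 3 3 3
  i=4: 0 1 2 3 3 3 4
  i=5: 0 1 2 3 4 4 5
  i=6: 0 1 2 3 4 5 6
  i=7: 1 2 3 4 5 6 7

reading off 1-entries of Δ²R: w = (4, 2, 3, 7, 5, 6, 1).

3 SE-corners of the 10-cell Rothe diagram give Ess(w):

[(1, 3, 0), (4, 6, 3), (6, 1, 0)]


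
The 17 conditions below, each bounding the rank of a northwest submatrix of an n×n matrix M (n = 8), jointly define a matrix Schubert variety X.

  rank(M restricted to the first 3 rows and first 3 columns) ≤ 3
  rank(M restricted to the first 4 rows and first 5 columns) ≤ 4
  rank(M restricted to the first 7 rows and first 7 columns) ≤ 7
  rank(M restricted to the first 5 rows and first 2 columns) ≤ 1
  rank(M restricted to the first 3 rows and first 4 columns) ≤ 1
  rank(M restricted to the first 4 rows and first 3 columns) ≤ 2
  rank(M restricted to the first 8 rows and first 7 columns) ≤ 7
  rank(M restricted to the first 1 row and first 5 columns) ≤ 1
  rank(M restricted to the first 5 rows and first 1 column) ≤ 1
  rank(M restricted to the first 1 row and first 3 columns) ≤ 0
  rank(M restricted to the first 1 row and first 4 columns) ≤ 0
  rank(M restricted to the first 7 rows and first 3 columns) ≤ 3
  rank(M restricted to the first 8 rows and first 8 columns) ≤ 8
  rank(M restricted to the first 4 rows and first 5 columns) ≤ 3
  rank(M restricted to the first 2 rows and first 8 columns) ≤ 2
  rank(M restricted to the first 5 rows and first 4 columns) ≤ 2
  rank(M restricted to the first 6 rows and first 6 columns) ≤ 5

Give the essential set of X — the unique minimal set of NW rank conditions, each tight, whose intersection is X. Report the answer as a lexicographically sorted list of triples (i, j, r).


The tightest implied rank at each (i,j), from the 17 conditions:

  R[1]: 0 | 0 | 0 | 0 | 1 | 1 | 1 | 1
  R[2]: 1 | 1 | 1 | 1 | 2 | 2 | 2 | 2
  R[3]: 1 | 1 | 1 | 1 | 2 | 3 | 3 | 3
  R[4]: 1 | 1 | 2 | 2 | 3 | 4 | 4 | 4
  R[5]: 1 | 1 | 2 | 2 | 3 | 4 | 5 | 5
  R[6]: 1 | 2 | 3 | 3 | 4 | 5 | 6 | 6
  R[7]: 1 | 2 | 3 | 4 | 5 | 6 | 7 | 7
  R[8]: 1 | 2 | 3 | 4 | 5 | 6 | 7 | 8

the unique w with this rank table is (5, 1, 6, 3, 7, 2, 4, 8).

4 SE-corners of the 10-cell Rothe diagram give Ess(w):

[(1, 4, 0), (3, 4, 1), (5, 2, 1), (5, 4, 2)]


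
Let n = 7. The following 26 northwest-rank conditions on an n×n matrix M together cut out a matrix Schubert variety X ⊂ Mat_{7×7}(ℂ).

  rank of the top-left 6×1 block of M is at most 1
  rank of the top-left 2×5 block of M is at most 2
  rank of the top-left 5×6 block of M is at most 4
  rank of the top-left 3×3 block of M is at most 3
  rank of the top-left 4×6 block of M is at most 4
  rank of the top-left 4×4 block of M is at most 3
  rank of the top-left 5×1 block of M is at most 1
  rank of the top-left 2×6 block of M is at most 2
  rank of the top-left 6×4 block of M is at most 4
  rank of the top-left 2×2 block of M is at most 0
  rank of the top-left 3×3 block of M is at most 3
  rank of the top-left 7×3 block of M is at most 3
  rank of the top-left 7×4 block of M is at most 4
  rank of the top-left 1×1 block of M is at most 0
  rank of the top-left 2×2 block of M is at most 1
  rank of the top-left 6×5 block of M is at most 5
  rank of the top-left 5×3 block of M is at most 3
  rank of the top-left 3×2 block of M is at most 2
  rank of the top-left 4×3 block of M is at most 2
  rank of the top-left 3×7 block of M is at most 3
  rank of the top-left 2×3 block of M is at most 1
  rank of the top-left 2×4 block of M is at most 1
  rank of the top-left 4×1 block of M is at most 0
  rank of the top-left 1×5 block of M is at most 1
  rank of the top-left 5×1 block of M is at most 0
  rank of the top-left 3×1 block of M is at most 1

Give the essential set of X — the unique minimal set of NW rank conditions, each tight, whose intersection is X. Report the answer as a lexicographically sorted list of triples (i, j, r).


The tightest implied rank at each (i,j), from the 26 conditions:

  R[1]: 0  0  1  1  1  1  1
  R[2]: 0  0  1  1  2  2  2
  R[3]: 0  1  2  2  3  3  3
  R[4]: 0  1  2  3  4  4  4
  R[5]: 0  1  2  3  4  4  5
  R[6]: 1  2  3  4  5  5  6
  R[7]: 1  2  3  4  5  6  7

reading off 1-entries of Δ²R: w = (3, 5, 2, 4, 7, 1, 6).

|D(w)|=9, |Ess(w)|=4:

[(2, 2, 0), (2, 4, 1), (5, 1, 0), (5, 6, 4)]


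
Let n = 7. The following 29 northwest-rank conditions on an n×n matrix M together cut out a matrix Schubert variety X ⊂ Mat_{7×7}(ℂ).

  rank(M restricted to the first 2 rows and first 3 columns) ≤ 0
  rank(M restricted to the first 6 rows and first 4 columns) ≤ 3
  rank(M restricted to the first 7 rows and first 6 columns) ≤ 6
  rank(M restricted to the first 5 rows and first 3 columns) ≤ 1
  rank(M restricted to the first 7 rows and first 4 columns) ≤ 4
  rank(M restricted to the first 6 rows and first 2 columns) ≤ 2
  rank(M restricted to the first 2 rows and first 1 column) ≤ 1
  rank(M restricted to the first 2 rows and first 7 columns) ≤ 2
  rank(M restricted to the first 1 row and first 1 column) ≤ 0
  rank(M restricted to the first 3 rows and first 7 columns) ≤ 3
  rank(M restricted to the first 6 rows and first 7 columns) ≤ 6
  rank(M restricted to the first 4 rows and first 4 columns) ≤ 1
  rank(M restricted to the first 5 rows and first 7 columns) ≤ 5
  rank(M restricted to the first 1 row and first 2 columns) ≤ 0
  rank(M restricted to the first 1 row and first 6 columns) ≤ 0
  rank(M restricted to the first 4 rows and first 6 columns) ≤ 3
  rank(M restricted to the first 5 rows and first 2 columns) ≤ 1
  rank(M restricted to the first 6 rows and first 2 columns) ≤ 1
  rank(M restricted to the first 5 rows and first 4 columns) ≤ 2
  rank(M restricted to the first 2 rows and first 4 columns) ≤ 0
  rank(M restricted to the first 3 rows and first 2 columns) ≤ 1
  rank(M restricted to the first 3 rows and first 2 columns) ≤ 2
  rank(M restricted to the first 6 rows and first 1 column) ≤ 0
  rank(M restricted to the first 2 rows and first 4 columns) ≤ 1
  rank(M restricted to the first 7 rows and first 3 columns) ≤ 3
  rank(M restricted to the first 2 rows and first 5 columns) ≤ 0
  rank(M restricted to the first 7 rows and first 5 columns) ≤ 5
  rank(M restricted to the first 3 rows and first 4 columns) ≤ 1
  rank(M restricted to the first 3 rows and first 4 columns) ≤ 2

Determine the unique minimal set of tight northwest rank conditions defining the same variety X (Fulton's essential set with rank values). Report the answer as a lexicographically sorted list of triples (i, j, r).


Computing R[i][j] = min implied NW-rank bound (n=7, 29 conditions):

  0, 0, 0, 0, 0, 0, 1
  0, 0, 0, 0, 0, 1, 2
  0, 1, 1, 1, 1, 2, 3
  0, 1, 1, 1, 2, 3, 4
  0, 1, 1, 2, 3, 4, 5
  0, 1, 2, 3, 4, 5, 6
  1, 2, 3, 4, 5, 6, 7

so w = (7, 6, 2, 5, 4, 3, 1).

D(w) has 18 cells with 5 SE-corners; essential set:

[(1, 6, 0), (2, 5, 0), (4, 4, 1), (5, 3, 1), (6, 1, 0)]


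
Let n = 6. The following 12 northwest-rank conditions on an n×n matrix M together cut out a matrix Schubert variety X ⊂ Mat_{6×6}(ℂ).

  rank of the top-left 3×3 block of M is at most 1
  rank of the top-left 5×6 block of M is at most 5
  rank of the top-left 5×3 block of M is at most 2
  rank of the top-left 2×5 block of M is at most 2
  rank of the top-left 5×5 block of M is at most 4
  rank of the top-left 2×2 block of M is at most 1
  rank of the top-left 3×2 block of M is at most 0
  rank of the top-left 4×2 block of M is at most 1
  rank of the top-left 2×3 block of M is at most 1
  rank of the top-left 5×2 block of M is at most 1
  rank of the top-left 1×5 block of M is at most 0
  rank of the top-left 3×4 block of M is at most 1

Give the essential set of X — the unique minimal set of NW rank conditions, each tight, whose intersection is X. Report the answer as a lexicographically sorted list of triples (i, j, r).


Computing R[i][j] = min implied NW-rank bound (n=6, 12 conditions):

  row 1: 0 0 0 0 0 1
  row 2: 0 0 1 1 1 2
  row 3: 0 0 1 1 2 3
  row 4: 1 1 2 2 3 4
  row 5: 1 1 2 3 4 5
  row 6: 1 2 3 4 5 6

reading off 1-entries of Δ²R: w = (6, 3, 5, 1, 4, 2).

D(w) has 11 cells with 4 SE-corners; essential set:

[(1, 5, 0), (3, 2, 0), (3, 4, 1), (5, 2, 1)]


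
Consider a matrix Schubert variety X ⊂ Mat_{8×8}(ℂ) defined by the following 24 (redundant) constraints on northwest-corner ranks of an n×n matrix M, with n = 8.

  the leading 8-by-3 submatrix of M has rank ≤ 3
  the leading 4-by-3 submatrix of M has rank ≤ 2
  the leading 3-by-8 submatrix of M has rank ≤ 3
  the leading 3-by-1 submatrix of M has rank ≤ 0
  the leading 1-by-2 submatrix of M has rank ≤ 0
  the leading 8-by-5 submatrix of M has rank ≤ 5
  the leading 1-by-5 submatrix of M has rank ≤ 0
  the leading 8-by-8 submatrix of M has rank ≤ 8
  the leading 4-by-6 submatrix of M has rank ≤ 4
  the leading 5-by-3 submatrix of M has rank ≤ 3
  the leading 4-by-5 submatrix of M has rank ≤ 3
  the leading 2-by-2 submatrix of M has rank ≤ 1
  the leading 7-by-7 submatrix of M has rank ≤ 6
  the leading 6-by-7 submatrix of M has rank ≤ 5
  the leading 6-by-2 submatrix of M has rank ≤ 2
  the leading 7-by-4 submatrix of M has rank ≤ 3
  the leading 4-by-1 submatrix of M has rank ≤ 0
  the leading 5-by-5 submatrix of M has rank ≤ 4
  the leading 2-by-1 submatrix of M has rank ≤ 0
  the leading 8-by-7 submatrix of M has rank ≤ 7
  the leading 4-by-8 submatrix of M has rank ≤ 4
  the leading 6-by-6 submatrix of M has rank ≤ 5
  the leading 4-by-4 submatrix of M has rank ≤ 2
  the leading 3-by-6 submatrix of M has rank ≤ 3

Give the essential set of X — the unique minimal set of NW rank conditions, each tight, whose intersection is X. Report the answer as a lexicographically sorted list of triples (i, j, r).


Propagating the 24 rank bounds to every northwest block:

  i=1: 0  0  0  0  0  1  1  1
  i=2: 0  1  1  1  1  2  2  2
  i=3: 0  1  2  2  2  3  3  3
  i=4: 0  1  2  2  3  4  4  4
  i=5: 1  2  3  3  4  5  5  5
  i=6: 1  2  3  3  4  5  5  6
  i=7: 1  2  3  3  4  5  6  7
  i=8: 1  2  3  4  5  6  7  8

hence w(1..8) = (6, 2, 3, 5, 1, 8, 7, 4).

|D(w)|=12, |Ess(w)|=5:

[(1, 5, 0), (4, 1, 0), (4, 4, 2), (6, 7, 5), (7, 4, 3)]


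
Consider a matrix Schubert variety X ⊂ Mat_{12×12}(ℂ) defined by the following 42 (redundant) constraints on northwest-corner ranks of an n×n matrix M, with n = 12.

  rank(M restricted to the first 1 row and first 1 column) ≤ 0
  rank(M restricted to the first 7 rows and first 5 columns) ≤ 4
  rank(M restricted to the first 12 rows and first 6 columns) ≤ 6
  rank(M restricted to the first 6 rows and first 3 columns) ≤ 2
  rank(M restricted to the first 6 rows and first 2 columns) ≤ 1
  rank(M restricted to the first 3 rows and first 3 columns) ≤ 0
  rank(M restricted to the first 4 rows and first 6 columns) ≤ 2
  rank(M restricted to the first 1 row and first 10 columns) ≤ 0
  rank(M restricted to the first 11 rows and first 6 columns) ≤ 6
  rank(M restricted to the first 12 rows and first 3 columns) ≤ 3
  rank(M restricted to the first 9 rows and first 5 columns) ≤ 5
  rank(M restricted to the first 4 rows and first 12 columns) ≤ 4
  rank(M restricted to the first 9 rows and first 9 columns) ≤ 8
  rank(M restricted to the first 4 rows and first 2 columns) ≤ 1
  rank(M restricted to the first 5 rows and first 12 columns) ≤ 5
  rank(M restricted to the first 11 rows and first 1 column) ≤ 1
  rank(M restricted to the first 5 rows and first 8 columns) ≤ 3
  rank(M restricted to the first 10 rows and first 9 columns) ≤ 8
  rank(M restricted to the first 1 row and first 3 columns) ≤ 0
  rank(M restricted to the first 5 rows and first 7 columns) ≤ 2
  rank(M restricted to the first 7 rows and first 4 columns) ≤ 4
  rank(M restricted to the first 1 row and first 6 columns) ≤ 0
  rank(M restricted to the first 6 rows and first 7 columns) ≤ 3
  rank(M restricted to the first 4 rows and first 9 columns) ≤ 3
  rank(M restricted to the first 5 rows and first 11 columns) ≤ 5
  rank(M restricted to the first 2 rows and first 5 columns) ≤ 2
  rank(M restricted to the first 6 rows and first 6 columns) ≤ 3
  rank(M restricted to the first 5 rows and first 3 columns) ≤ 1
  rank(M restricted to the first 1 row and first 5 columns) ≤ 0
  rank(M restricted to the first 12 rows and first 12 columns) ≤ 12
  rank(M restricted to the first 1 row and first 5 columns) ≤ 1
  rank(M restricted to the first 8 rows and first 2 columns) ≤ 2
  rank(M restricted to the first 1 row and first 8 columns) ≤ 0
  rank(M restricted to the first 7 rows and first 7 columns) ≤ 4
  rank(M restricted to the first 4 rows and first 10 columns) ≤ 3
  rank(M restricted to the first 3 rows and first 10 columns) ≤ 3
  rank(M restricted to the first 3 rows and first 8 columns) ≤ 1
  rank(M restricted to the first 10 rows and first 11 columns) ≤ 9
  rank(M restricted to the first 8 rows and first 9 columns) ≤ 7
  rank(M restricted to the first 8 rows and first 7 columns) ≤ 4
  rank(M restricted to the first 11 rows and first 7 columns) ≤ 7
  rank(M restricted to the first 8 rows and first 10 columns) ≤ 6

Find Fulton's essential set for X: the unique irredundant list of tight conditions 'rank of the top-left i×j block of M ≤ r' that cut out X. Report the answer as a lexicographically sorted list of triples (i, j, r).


Recovering R(i,j) via the rank-extension bound from the 42 conditions:

  i=1: 0 0 0 0 0 0 0 0 0 0 1 1
  i=2: 0 0 0 1 1 1 1 1 1 1 2 2
  i=3: 0 0 0 1 1 1 1 1 2 2 3 3
  i=4: 1 1 1 2 2 2 2 2 3 3 4 4
  i=5: 1 1 1 2 2 2 2 3 4 4 5 5
  i=6: 1 1 2 3 3 3 3 4 5 5 6 6
  i=7: 1 2 3 4 4 4 4 5 6 6 7 7
  i=8: 1 2 3 4 4 4 4 5 6 6 7 8
  i=9: 1 2 3 4 5 5 5 6 7 7 8 9
  i=10: 1 2 3 4 5 6 6 7 8 8 9 10
  i=11: 1 2 3 4 5 6 7 8 9 9 10 11
  i=12: 1 2 3 4 5 6 7 8 9 10 11 12

hence w(1..12) = (11, 4, 9, 1, 8, 3, 2, 12, 5, 6, 7, 10).

Rothe diagram D(w) (30 cells), 8 SE-corners (essential conditions):

[(1, 10, 0), (3, 3, 0), (3, 8, 1), (5, 3, 1), (5, 7, 2), (6, 2, 1), (8, 7, 4), (8, 10, 6)]


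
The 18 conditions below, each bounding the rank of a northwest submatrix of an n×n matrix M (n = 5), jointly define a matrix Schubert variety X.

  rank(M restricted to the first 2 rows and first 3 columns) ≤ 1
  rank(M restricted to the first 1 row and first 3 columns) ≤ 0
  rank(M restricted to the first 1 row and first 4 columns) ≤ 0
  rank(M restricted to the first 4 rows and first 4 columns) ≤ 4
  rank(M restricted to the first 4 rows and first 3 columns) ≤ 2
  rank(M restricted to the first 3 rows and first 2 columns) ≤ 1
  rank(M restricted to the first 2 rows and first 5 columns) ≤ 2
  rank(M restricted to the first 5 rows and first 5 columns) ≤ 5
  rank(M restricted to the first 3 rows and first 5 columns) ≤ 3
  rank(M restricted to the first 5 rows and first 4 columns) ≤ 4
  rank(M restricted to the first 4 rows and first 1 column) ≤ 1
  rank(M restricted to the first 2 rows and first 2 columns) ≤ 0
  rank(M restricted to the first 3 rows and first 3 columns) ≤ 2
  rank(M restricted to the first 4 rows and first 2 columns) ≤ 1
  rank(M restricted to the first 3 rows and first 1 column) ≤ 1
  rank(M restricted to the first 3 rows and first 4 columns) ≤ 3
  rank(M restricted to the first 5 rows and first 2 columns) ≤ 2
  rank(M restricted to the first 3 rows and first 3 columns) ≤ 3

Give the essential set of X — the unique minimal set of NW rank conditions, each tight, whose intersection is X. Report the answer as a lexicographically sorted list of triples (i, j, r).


Recovering R(i,j) via the rank-extension bound from the 18 conditions:

  row 1: 0  0  0  0  1
  row 2: 0  0  1  1  2
  row 3: 1  1  2  2  3
  row 4: 1  1  2  3  4
  row 5: 1  2  3  4  5

reading off 1-entries of Δ²R: w = (5, 3, 1, 4, 2).

Fulton essential set (3 of the 7 Rothe cells):

[(1, 4, 0), (2, 2, 0), (4, 2, 1)]


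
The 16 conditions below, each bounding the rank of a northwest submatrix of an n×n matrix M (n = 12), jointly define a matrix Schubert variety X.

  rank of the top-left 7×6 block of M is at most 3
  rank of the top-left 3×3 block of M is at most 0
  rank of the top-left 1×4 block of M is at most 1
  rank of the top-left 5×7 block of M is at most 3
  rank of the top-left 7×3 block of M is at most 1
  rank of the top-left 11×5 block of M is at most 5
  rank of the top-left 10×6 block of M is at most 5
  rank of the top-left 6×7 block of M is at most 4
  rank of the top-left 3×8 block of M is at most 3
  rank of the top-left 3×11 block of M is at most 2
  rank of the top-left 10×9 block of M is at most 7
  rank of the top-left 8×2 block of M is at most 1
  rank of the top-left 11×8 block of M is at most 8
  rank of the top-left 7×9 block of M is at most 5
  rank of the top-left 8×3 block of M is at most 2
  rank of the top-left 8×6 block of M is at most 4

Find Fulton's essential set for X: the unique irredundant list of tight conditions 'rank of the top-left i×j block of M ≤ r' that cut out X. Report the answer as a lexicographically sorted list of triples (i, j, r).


Recovering R(i,j) via the rank-extension bound from the 16 conditions:

  R[1]: 0  0  0  1  1  1  1  1  1  1  1  1
  R[2]: 0  0  0  1  2  2  2  2  2  2  2  2
  R[3]: 0  0  0  1  2  2  2  2  2  2  2  3
  R[4]: 1  1  1  2  3  3  3  3  3  3  3  4
  R[5]: 1  1  1  2  3  3  3  4  4  4  4  5
  R[6]: 1  1  1  2  3  3  4  5  5  5  5  6
  R[7]: 1  1  1  2  3  3  4  5  5  6  6  7
  R[8]: 1  1  2  3  4  4  5  6  6  7  7  8
  R[9]: 1  2  3  4  5  5  6  7  7  8  8  9
  R[10]: 1  2  3  4  5  5  6  7  7  8  9  10
  R[11]: 1  2  3  4  5  6  7  8  8  9  10  11
  R[12]: 1  2  3  4  5  6  7  8  9  10  11  12

so w = (4, 5, 12, 1, 8, 7, 10, 3, 2, 11, 6, 9).

Fulton essential set (9 of the 29 Rothe cells):

[(3, 3, 0), (3, 11, 2), (5, 7, 3), (7, 3, 1), (7, 6, 3), (7, 9, 5), (8, 2, 1), (10, 6, 5), (10, 9, 7)]


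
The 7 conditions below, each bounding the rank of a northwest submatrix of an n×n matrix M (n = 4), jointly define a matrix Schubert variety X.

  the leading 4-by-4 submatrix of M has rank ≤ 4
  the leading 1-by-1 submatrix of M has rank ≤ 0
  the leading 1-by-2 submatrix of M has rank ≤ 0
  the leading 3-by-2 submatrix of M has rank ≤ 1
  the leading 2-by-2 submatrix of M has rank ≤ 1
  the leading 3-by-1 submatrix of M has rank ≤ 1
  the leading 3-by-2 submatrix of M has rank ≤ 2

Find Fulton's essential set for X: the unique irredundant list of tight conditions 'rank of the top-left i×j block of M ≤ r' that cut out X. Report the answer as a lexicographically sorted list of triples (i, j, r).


The tightest implied rank at each (i,j), from the 7 conditions:

  0  0  1  1
  1  1  2  2
  1  1  2  3
  1  2  3  4

second differences of R give the permutation w = (3, 1, 4, 2).

ℓ(w)=3; the 2 essential cells (i,j,r):

[(1, 2, 0), (3, 2, 1)]


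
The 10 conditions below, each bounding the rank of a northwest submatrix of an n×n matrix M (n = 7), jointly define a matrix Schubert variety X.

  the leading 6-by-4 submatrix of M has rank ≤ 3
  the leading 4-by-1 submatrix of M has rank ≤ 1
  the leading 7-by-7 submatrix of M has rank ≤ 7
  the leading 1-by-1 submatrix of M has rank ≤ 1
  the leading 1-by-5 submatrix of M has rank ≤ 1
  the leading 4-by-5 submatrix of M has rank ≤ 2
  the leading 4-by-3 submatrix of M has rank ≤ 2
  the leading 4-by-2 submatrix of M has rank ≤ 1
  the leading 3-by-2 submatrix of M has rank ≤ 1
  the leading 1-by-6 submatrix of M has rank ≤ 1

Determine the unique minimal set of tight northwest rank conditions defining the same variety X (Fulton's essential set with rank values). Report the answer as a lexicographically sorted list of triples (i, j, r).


Rank table r_w(7×7) implied by the 10 constraints:

  i=1: 1, 1, 1, 1, 1, 1, 1
  i=2: 1, 1, 2, 2, 2, 2, 2
  i=3: 1, 1, 2, 2, 2, 3, 3
  i=4: 1, 1, 2, 2, 2, 3, 4
  i=5: 1, 2, 3, 3, 3, 4, 5
  i=6: 1, 2, 3, 3, 4, 5, 6
  i=7: 1, 2, 3, 4, 5, 6, 7

second differences of R give the permutation w = (1, 3, 6, 7, 2, 5, 4).

Rothe diagram D(w) (8 cells), 3 SE-corners (essential conditions):

[(4, 2, 1), (4, 5, 2), (6, 4, 3)]


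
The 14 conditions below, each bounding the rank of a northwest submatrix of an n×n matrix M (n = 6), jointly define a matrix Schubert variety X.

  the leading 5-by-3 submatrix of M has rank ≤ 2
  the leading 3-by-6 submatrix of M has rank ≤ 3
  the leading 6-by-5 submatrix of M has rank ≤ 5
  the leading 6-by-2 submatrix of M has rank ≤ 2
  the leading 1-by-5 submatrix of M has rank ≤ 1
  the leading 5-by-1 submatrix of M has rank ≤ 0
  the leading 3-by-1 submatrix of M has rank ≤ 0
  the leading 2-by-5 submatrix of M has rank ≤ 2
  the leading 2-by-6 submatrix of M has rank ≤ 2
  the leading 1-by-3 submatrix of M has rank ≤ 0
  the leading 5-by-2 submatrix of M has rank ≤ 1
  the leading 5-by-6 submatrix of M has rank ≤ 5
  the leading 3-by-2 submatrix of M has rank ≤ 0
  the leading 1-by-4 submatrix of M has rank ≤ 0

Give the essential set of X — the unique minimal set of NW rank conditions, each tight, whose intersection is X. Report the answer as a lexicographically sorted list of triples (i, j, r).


Computing R[i][j] = min implied NW-rank bound (n=6, 14 conditions):

  0, 0, 0, 0, 1, 1
  0, 0, 1, 1, 2, 2
  0, 0, 1, 2, 3, 3
  0, 1, 2, 3, 4, 4
  0, 1, 2, 3, 4, 5
  1, 2, 3, 4, 5, 6

second differences of R give the permutation w = (5, 3, 4, 2, 6, 1).

3 SE-corners of the 10-cell Rothe diagram give Ess(w):

[(1, 4, 0), (3, 2, 0), (5, 1, 0)]


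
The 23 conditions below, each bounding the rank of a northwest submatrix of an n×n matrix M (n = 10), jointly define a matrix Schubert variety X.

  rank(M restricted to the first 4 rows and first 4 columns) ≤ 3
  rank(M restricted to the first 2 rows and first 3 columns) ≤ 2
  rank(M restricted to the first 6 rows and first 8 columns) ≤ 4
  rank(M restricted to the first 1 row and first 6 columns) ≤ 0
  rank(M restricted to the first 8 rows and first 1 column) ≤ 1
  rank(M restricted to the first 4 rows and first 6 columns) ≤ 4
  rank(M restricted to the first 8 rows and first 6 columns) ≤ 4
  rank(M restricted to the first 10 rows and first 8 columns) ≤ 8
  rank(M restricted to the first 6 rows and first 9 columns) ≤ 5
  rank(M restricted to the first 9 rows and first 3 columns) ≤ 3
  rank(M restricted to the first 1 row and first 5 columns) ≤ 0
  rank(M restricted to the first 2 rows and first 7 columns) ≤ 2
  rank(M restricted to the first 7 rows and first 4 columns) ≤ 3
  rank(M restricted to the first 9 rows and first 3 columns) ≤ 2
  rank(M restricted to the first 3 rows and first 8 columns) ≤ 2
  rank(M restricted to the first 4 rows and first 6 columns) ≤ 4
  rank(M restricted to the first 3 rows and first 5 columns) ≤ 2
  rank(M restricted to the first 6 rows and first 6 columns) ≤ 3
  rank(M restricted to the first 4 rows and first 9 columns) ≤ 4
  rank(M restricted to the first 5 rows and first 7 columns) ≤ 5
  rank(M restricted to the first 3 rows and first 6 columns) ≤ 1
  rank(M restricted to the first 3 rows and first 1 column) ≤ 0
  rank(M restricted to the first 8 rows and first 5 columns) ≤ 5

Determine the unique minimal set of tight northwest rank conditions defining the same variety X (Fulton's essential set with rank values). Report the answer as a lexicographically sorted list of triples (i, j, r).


Propagating the 23 rank bounds to every northwest block:

  0 | 0 | 0 | 0 | 0 | 0 | 1 | 1 | 1 | 1
  0 | 1 | 1 | 1 | 1 | 1 | 2 | 2 | 2 | 2
  0 | 1 | 1 | 1 | 1 | 1 | 2 | 2 | 3 | 3
  1 | 2 | 2 | 2 | 2 | 2 | 3 | 3 | 4 | 4
  1 | 2 | 2 | 3 | 3 | 3 | 4 | 4 | 5 | 5
  1 | 2 | 2 | 3 | 3 | 3 | 4 | 4 | 5 | 6
  1 | 2 | 2 | 3 | 4 | 4 | 5 | 5 | 6 | 7
  1 | 2 | 2 | 3 | 4 | 4 | 5 | 6 | 7 | 8
  1 | 2 | 2 | 3 | 4 | 5 | 6 | 7 | 8 | 9
  1 | 2 | 3 | 4 | 5 | 6 | 7 | 8 | 9 | 10

second differences of R give the permutation w = (7, 2, 9, 1, 4, 10, 5, 8, 6, 3).

ℓ(w)=22; the 8 essential cells (i,j,r):

[(1, 6, 0), (3, 1, 0), (3, 6, 1), (3, 8, 2), (6, 6, 3), (6, 8, 4), (8, 6, 4), (9, 3, 2)]


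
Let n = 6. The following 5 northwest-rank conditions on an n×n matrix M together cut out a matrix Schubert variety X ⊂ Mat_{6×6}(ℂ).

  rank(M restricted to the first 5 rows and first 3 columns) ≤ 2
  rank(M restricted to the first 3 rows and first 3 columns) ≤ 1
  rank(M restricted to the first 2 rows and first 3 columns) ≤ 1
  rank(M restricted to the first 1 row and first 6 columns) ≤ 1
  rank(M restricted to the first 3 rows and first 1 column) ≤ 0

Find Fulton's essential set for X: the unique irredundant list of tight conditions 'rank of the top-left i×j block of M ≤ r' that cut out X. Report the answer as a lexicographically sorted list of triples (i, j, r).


Recovering R(i,j) via the rank-extension bound from the 5 conditions:

  i=1: 0  1  1  1  1  1
  i=2: 0  1  1  2  2  2
  i=3: 0  1  1  2  3  3
  i=4: 1  2  2  3  4  4
  i=5: 1  2  2  3  4  5
  i=6: 1  2  3  4  5  6

reading off 1-entries of Δ²R: w = (2, 4, 5, 1, 6, 3).

ℓ(w)=6; the 3 essential cells (i,j,r):

[(3, 1, 0), (3, 3, 1), (5, 3, 2)]


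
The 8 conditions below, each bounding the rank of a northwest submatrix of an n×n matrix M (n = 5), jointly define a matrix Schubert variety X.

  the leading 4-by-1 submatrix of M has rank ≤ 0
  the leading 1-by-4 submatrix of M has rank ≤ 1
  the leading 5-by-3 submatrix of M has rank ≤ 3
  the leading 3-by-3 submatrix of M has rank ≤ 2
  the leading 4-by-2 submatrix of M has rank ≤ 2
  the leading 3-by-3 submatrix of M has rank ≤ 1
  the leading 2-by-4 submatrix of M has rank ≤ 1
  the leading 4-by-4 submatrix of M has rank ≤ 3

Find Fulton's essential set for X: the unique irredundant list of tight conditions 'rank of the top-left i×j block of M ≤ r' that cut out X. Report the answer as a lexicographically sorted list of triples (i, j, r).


Rank table r_w(5×5) implied by the 8 constraints:

  R[1]: 0  1  1  1  1
  R[2]: 0  1  1  1  2
  R[3]: 0  1  1  2  3
  R[4]: 0  1  2  3  4
  R[5]: 1  2  3  4  5

so w = (2, 5, 4, 3, 1).

3 SE-corners of the 7-cell Rothe diagram give Ess(w):

[(2, 4, 1), (3, 3, 1), (4, 1, 0)]


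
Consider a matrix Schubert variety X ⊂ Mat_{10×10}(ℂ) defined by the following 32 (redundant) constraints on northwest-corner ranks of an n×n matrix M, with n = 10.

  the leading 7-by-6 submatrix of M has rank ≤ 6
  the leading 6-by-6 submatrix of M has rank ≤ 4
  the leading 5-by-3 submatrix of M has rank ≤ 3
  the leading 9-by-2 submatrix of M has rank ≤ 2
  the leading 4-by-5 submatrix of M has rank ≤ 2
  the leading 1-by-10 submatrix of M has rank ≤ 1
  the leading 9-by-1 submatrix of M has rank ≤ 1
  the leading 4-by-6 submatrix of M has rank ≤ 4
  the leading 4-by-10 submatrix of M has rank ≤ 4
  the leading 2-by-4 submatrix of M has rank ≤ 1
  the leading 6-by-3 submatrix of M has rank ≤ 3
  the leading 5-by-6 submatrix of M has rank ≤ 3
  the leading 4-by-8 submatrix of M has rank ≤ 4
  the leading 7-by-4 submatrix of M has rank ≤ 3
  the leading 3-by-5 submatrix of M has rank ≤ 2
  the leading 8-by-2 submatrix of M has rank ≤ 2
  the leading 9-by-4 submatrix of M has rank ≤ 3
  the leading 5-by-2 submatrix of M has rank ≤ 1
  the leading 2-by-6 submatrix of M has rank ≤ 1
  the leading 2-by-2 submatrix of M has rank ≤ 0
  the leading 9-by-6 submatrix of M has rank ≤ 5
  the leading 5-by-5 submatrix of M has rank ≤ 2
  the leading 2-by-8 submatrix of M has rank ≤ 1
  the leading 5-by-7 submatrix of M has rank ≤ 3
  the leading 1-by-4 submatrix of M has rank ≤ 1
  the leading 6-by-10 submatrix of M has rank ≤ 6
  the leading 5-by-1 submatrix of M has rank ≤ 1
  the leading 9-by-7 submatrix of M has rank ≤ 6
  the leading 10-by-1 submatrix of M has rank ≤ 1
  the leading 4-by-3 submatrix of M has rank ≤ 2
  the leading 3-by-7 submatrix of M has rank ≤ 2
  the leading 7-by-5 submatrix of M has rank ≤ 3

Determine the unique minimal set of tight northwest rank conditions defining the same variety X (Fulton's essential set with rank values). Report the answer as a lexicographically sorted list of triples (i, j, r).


Reconstructing r_w from the 32 given conditions:

  row 1: 0  0  1  1  1  1  1  1  1  1
  row 2: 0  0  1  1  1  1  1  1  2  2
  row 3: 1  1  2  2  2  2  2  2  3  3
  row 4: 1  1  2  2  2  3  3  3  4  4
  row 5: 1  1  2  2  2  3  3  4  5  5
  row 6: 1  2  3  3  3  4  4  5  6  6
  row 7: 1  2  3  3  3  4  5  6  7  7
  row 8: 1  2  3  3  4  5  6  7  8  8
  row 9: 1  2  3  3  4  5  6  7  8  9
  row 10: 1  2  3  4  5  6  7  8  9  10

the unique w with this rank table is (3, 9, 1, 6, 8, 2, 7, 5, 10, 4).

Rothe diagram D(w) (20 cells), 7 SE-corners (essential conditions):

[(2, 2, 0), (2, 8, 1), (5, 2, 1), (5, 5, 2), (5, 7, 3), (7, 5, 3), (9, 4, 3)]


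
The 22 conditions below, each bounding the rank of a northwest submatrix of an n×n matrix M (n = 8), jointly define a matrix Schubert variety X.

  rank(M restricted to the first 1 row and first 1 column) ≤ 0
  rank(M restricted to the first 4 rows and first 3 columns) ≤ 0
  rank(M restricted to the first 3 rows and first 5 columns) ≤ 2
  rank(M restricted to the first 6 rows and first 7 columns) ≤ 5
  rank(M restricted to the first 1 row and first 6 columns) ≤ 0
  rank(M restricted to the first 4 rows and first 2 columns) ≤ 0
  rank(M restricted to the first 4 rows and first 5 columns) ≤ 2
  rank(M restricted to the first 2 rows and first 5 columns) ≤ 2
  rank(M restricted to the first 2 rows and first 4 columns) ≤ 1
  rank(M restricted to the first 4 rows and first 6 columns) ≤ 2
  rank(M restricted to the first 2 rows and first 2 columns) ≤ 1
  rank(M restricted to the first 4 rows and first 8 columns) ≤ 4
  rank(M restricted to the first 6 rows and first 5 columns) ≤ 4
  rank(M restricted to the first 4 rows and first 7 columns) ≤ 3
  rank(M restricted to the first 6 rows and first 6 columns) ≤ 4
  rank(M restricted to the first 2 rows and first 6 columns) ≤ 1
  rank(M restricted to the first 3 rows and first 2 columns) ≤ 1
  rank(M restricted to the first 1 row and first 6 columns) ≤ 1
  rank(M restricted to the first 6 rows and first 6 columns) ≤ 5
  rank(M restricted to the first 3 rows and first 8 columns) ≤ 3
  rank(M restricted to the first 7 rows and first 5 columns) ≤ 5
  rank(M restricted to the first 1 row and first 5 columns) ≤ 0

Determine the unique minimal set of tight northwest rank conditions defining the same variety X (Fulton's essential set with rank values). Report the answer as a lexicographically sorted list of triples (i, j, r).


Computing R[i][j] = min implied NW-rank bound (n=8, 22 conditions):

  row 1: 0 0 0 0 0 0 1 1
  row 2: 0 0 0 1 1 1 2 2
  row 3: 0 0 0 1 2 2 3 3
  row 4: 0 0 0 1 2 2 3 4
  row 5: 1 1 1 2 3 3 4 5
  row 6: 1 2 2 3 4 4 5 6
  row 7: 1 2 3 4 5 5 6 7
  row 8: 1 2 3 4 5 6 7 8

reading off 1-entries of Δ²R: w = (7, 4, 5, 8, 1, 2, 3, 6).

Fulton essential set (3 of the 16 Rothe cells):

[(1, 6, 0), (4, 3, 0), (4, 6, 2)]


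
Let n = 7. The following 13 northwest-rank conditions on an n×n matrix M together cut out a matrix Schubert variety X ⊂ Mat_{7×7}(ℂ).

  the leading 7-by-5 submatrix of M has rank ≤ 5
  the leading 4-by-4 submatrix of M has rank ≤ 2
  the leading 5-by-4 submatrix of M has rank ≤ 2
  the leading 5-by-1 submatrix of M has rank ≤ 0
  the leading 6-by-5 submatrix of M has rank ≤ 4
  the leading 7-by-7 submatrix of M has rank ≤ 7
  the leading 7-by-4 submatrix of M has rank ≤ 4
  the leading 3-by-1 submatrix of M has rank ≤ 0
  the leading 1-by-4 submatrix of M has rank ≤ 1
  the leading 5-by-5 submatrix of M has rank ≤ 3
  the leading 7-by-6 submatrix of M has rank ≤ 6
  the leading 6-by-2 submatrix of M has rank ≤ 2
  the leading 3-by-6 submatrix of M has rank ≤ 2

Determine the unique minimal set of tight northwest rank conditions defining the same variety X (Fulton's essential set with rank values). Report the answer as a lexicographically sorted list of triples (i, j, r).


Reconstructing r_w from the 13 given conditions:

  i=1: 0 | 1 | 1 | 1 | 1 | 1 | 1
  i=2: 0 | 1 | 2 | 2 | 2 | 2 | 2
  i=3: 0 | 1 | 2 | 2 | 2 | 2 | 3
  i=4: 0 | 1 | 2 | 2 | 3 | 3 | 4
  i=5: 0 | 1 | 2 | 2 | 3 | 4 | 5
  i=6: 1 | 2 | 3 | 3 | 4 | 5 | 6
  i=7: 1 | 2 | 3 | 4 | 5 | 6 | 7

the unique w with this rank table is (2, 3, 7, 5, 6, 1, 4).

Rothe diagram D(w) (10 cells), 3 SE-corners (essential conditions):

[(3, 6, 2), (5, 1, 0), (5, 4, 2)]


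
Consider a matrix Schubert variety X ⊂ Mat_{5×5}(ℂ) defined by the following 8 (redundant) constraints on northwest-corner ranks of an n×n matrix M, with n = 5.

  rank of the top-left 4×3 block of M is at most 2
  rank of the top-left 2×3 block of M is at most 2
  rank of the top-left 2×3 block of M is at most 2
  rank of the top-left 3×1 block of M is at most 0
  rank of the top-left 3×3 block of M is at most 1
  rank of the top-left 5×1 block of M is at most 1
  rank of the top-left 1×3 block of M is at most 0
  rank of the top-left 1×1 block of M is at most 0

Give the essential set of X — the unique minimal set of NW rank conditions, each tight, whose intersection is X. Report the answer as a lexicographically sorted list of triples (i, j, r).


Recovering R(i,j) via the rank-extension bound from the 8 conditions:

  0, 0, 0, 1, 1
  0, 1, 1, 2, 2
  0, 1, 1, 2, 3
  1, 2, 2, 3, 4
  1, 2, 3, 4, 5

second differences of R give the permutation w = (4, 2, 5, 1, 3).

Fulton essential set (3 of the 6 Rothe cells):

[(1, 3, 0), (3, 1, 0), (3, 3, 1)]
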